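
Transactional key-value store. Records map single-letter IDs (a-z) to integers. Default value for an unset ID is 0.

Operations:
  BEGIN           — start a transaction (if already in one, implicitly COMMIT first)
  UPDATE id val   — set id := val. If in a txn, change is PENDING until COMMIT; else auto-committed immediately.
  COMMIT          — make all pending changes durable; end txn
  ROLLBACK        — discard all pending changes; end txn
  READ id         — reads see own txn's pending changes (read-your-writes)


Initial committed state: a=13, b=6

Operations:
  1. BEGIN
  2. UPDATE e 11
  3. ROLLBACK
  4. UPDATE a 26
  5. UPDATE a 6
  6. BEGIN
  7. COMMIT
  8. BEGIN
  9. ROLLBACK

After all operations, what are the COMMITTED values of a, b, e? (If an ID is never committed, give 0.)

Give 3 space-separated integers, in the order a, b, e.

Initial committed: {a=13, b=6}
Op 1: BEGIN: in_txn=True, pending={}
Op 2: UPDATE e=11 (pending; pending now {e=11})
Op 3: ROLLBACK: discarded pending ['e']; in_txn=False
Op 4: UPDATE a=26 (auto-commit; committed a=26)
Op 5: UPDATE a=6 (auto-commit; committed a=6)
Op 6: BEGIN: in_txn=True, pending={}
Op 7: COMMIT: merged [] into committed; committed now {a=6, b=6}
Op 8: BEGIN: in_txn=True, pending={}
Op 9: ROLLBACK: discarded pending []; in_txn=False
Final committed: {a=6, b=6}

Answer: 6 6 0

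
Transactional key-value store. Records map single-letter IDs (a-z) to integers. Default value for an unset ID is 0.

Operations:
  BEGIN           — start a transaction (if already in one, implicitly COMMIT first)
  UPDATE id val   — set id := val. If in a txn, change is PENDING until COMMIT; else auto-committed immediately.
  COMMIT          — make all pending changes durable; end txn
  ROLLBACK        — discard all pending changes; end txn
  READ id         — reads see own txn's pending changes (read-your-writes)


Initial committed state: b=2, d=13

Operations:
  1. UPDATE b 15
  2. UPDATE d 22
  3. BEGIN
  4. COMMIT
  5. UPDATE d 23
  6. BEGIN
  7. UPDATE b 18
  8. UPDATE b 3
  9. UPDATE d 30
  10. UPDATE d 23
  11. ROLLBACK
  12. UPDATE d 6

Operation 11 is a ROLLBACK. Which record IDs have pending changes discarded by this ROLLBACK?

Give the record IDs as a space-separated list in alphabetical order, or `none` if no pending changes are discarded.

Initial committed: {b=2, d=13}
Op 1: UPDATE b=15 (auto-commit; committed b=15)
Op 2: UPDATE d=22 (auto-commit; committed d=22)
Op 3: BEGIN: in_txn=True, pending={}
Op 4: COMMIT: merged [] into committed; committed now {b=15, d=22}
Op 5: UPDATE d=23 (auto-commit; committed d=23)
Op 6: BEGIN: in_txn=True, pending={}
Op 7: UPDATE b=18 (pending; pending now {b=18})
Op 8: UPDATE b=3 (pending; pending now {b=3})
Op 9: UPDATE d=30 (pending; pending now {b=3, d=30})
Op 10: UPDATE d=23 (pending; pending now {b=3, d=23})
Op 11: ROLLBACK: discarded pending ['b', 'd']; in_txn=False
Op 12: UPDATE d=6 (auto-commit; committed d=6)
ROLLBACK at op 11 discards: ['b', 'd']

Answer: b d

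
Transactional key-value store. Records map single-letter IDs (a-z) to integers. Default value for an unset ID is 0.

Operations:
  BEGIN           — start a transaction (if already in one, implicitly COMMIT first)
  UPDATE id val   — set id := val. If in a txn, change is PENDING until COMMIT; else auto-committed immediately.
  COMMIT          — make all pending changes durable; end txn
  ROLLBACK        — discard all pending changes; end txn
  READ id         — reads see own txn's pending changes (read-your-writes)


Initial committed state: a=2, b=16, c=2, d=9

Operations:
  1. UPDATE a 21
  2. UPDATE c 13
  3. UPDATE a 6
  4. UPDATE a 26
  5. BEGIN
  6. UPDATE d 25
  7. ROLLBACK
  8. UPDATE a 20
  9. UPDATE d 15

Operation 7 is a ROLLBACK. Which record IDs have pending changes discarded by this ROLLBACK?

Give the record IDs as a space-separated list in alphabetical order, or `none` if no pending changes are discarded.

Initial committed: {a=2, b=16, c=2, d=9}
Op 1: UPDATE a=21 (auto-commit; committed a=21)
Op 2: UPDATE c=13 (auto-commit; committed c=13)
Op 3: UPDATE a=6 (auto-commit; committed a=6)
Op 4: UPDATE a=26 (auto-commit; committed a=26)
Op 5: BEGIN: in_txn=True, pending={}
Op 6: UPDATE d=25 (pending; pending now {d=25})
Op 7: ROLLBACK: discarded pending ['d']; in_txn=False
Op 8: UPDATE a=20 (auto-commit; committed a=20)
Op 9: UPDATE d=15 (auto-commit; committed d=15)
ROLLBACK at op 7 discards: ['d']

Answer: d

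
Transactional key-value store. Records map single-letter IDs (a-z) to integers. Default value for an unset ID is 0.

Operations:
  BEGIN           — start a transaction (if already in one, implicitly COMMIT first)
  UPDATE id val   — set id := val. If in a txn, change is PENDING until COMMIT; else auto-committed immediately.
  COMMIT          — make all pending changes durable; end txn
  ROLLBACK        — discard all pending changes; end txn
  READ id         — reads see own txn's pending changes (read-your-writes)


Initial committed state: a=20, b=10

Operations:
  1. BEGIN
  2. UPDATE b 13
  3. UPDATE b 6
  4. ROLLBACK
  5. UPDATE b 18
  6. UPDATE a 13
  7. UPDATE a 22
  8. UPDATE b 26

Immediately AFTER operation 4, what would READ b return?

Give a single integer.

Initial committed: {a=20, b=10}
Op 1: BEGIN: in_txn=True, pending={}
Op 2: UPDATE b=13 (pending; pending now {b=13})
Op 3: UPDATE b=6 (pending; pending now {b=6})
Op 4: ROLLBACK: discarded pending ['b']; in_txn=False
After op 4: visible(b) = 10 (pending={}, committed={a=20, b=10})

Answer: 10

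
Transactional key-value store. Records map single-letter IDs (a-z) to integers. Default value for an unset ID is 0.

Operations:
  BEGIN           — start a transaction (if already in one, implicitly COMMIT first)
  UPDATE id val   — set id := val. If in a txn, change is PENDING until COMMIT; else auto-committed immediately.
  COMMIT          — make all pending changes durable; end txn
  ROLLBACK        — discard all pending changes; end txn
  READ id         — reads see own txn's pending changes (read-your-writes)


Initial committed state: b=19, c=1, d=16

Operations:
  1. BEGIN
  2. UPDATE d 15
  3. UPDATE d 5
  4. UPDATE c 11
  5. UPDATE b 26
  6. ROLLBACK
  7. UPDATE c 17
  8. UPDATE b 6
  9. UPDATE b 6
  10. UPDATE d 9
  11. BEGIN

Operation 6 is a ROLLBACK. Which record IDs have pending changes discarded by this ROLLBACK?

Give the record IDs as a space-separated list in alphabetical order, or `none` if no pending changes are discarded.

Initial committed: {b=19, c=1, d=16}
Op 1: BEGIN: in_txn=True, pending={}
Op 2: UPDATE d=15 (pending; pending now {d=15})
Op 3: UPDATE d=5 (pending; pending now {d=5})
Op 4: UPDATE c=11 (pending; pending now {c=11, d=5})
Op 5: UPDATE b=26 (pending; pending now {b=26, c=11, d=5})
Op 6: ROLLBACK: discarded pending ['b', 'c', 'd']; in_txn=False
Op 7: UPDATE c=17 (auto-commit; committed c=17)
Op 8: UPDATE b=6 (auto-commit; committed b=6)
Op 9: UPDATE b=6 (auto-commit; committed b=6)
Op 10: UPDATE d=9 (auto-commit; committed d=9)
Op 11: BEGIN: in_txn=True, pending={}
ROLLBACK at op 6 discards: ['b', 'c', 'd']

Answer: b c d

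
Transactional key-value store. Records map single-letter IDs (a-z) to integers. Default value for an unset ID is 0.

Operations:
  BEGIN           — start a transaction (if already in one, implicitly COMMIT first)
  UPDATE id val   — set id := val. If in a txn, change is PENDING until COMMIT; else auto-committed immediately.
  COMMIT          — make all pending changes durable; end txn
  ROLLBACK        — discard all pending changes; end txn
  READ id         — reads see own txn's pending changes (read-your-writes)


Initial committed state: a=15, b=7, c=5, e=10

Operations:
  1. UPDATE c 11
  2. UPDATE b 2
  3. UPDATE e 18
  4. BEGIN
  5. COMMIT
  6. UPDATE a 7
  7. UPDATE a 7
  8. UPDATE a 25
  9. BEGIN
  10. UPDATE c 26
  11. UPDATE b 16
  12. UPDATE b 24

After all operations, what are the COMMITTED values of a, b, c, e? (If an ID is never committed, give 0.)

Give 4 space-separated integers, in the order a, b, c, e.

Answer: 25 2 11 18

Derivation:
Initial committed: {a=15, b=7, c=5, e=10}
Op 1: UPDATE c=11 (auto-commit; committed c=11)
Op 2: UPDATE b=2 (auto-commit; committed b=2)
Op 3: UPDATE e=18 (auto-commit; committed e=18)
Op 4: BEGIN: in_txn=True, pending={}
Op 5: COMMIT: merged [] into committed; committed now {a=15, b=2, c=11, e=18}
Op 6: UPDATE a=7 (auto-commit; committed a=7)
Op 7: UPDATE a=7 (auto-commit; committed a=7)
Op 8: UPDATE a=25 (auto-commit; committed a=25)
Op 9: BEGIN: in_txn=True, pending={}
Op 10: UPDATE c=26 (pending; pending now {c=26})
Op 11: UPDATE b=16 (pending; pending now {b=16, c=26})
Op 12: UPDATE b=24 (pending; pending now {b=24, c=26})
Final committed: {a=25, b=2, c=11, e=18}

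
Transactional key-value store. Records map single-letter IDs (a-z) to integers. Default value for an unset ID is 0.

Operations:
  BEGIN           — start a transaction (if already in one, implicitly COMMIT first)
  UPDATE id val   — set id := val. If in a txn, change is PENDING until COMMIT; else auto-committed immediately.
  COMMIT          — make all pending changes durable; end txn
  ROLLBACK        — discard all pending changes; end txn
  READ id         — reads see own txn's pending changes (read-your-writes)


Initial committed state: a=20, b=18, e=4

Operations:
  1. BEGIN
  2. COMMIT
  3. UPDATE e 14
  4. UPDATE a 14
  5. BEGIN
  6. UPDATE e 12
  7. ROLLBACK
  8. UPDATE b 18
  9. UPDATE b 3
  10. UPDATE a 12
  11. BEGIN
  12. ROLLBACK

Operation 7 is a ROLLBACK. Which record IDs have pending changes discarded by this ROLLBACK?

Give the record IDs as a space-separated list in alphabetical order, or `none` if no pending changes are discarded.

Answer: e

Derivation:
Initial committed: {a=20, b=18, e=4}
Op 1: BEGIN: in_txn=True, pending={}
Op 2: COMMIT: merged [] into committed; committed now {a=20, b=18, e=4}
Op 3: UPDATE e=14 (auto-commit; committed e=14)
Op 4: UPDATE a=14 (auto-commit; committed a=14)
Op 5: BEGIN: in_txn=True, pending={}
Op 6: UPDATE e=12 (pending; pending now {e=12})
Op 7: ROLLBACK: discarded pending ['e']; in_txn=False
Op 8: UPDATE b=18 (auto-commit; committed b=18)
Op 9: UPDATE b=3 (auto-commit; committed b=3)
Op 10: UPDATE a=12 (auto-commit; committed a=12)
Op 11: BEGIN: in_txn=True, pending={}
Op 12: ROLLBACK: discarded pending []; in_txn=False
ROLLBACK at op 7 discards: ['e']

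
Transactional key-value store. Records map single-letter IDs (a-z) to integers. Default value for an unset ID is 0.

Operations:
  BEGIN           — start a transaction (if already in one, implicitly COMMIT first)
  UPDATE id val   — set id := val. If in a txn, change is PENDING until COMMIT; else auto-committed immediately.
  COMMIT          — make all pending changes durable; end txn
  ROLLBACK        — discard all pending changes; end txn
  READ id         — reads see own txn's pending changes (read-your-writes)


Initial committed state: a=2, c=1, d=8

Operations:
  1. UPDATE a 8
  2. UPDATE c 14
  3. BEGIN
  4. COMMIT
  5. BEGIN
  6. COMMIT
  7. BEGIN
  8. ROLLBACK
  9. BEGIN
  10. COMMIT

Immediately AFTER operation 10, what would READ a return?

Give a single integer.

Answer: 8

Derivation:
Initial committed: {a=2, c=1, d=8}
Op 1: UPDATE a=8 (auto-commit; committed a=8)
Op 2: UPDATE c=14 (auto-commit; committed c=14)
Op 3: BEGIN: in_txn=True, pending={}
Op 4: COMMIT: merged [] into committed; committed now {a=8, c=14, d=8}
Op 5: BEGIN: in_txn=True, pending={}
Op 6: COMMIT: merged [] into committed; committed now {a=8, c=14, d=8}
Op 7: BEGIN: in_txn=True, pending={}
Op 8: ROLLBACK: discarded pending []; in_txn=False
Op 9: BEGIN: in_txn=True, pending={}
Op 10: COMMIT: merged [] into committed; committed now {a=8, c=14, d=8}
After op 10: visible(a) = 8 (pending={}, committed={a=8, c=14, d=8})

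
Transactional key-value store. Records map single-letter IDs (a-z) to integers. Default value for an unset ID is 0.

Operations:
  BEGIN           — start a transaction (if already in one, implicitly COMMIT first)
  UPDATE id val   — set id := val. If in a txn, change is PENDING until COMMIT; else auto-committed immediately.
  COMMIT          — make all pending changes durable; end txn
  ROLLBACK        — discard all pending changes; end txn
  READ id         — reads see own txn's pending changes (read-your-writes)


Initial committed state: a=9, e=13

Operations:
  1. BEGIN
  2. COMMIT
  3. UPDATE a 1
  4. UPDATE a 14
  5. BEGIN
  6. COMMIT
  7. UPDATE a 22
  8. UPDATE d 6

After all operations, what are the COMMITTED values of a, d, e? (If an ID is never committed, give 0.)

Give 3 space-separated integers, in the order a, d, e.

Initial committed: {a=9, e=13}
Op 1: BEGIN: in_txn=True, pending={}
Op 2: COMMIT: merged [] into committed; committed now {a=9, e=13}
Op 3: UPDATE a=1 (auto-commit; committed a=1)
Op 4: UPDATE a=14 (auto-commit; committed a=14)
Op 5: BEGIN: in_txn=True, pending={}
Op 6: COMMIT: merged [] into committed; committed now {a=14, e=13}
Op 7: UPDATE a=22 (auto-commit; committed a=22)
Op 8: UPDATE d=6 (auto-commit; committed d=6)
Final committed: {a=22, d=6, e=13}

Answer: 22 6 13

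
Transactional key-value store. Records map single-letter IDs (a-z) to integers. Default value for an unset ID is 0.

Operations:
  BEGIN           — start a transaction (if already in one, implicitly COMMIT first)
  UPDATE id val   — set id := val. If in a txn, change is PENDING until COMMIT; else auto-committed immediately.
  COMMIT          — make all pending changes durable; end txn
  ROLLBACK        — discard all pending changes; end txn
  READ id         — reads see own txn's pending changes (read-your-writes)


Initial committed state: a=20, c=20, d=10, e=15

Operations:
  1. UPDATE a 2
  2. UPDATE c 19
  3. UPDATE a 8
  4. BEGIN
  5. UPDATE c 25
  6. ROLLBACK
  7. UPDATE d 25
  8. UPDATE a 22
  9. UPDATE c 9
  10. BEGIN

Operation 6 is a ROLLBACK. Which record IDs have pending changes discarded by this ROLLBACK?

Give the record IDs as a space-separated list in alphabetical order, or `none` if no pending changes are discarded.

Answer: c

Derivation:
Initial committed: {a=20, c=20, d=10, e=15}
Op 1: UPDATE a=2 (auto-commit; committed a=2)
Op 2: UPDATE c=19 (auto-commit; committed c=19)
Op 3: UPDATE a=8 (auto-commit; committed a=8)
Op 4: BEGIN: in_txn=True, pending={}
Op 5: UPDATE c=25 (pending; pending now {c=25})
Op 6: ROLLBACK: discarded pending ['c']; in_txn=False
Op 7: UPDATE d=25 (auto-commit; committed d=25)
Op 8: UPDATE a=22 (auto-commit; committed a=22)
Op 9: UPDATE c=9 (auto-commit; committed c=9)
Op 10: BEGIN: in_txn=True, pending={}
ROLLBACK at op 6 discards: ['c']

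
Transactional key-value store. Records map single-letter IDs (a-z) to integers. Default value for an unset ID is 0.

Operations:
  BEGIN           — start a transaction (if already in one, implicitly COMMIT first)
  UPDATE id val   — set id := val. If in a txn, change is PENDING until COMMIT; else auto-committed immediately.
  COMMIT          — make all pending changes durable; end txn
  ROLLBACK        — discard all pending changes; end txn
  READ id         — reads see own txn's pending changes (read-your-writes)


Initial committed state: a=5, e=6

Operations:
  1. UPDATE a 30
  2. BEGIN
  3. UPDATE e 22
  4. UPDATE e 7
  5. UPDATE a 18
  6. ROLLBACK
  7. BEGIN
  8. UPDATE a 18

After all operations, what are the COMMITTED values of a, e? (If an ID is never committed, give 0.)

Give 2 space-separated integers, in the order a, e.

Initial committed: {a=5, e=6}
Op 1: UPDATE a=30 (auto-commit; committed a=30)
Op 2: BEGIN: in_txn=True, pending={}
Op 3: UPDATE e=22 (pending; pending now {e=22})
Op 4: UPDATE e=7 (pending; pending now {e=7})
Op 5: UPDATE a=18 (pending; pending now {a=18, e=7})
Op 6: ROLLBACK: discarded pending ['a', 'e']; in_txn=False
Op 7: BEGIN: in_txn=True, pending={}
Op 8: UPDATE a=18 (pending; pending now {a=18})
Final committed: {a=30, e=6}

Answer: 30 6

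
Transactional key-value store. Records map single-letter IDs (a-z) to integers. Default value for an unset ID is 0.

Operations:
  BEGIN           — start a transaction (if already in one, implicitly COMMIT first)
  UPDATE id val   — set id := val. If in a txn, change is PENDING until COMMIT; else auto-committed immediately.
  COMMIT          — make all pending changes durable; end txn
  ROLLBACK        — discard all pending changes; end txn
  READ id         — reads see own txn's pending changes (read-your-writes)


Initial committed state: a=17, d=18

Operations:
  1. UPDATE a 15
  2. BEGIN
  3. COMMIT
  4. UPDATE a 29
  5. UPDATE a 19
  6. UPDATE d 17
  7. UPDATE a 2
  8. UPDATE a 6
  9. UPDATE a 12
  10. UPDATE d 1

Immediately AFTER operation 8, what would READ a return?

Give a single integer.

Answer: 6

Derivation:
Initial committed: {a=17, d=18}
Op 1: UPDATE a=15 (auto-commit; committed a=15)
Op 2: BEGIN: in_txn=True, pending={}
Op 3: COMMIT: merged [] into committed; committed now {a=15, d=18}
Op 4: UPDATE a=29 (auto-commit; committed a=29)
Op 5: UPDATE a=19 (auto-commit; committed a=19)
Op 6: UPDATE d=17 (auto-commit; committed d=17)
Op 7: UPDATE a=2 (auto-commit; committed a=2)
Op 8: UPDATE a=6 (auto-commit; committed a=6)
After op 8: visible(a) = 6 (pending={}, committed={a=6, d=17})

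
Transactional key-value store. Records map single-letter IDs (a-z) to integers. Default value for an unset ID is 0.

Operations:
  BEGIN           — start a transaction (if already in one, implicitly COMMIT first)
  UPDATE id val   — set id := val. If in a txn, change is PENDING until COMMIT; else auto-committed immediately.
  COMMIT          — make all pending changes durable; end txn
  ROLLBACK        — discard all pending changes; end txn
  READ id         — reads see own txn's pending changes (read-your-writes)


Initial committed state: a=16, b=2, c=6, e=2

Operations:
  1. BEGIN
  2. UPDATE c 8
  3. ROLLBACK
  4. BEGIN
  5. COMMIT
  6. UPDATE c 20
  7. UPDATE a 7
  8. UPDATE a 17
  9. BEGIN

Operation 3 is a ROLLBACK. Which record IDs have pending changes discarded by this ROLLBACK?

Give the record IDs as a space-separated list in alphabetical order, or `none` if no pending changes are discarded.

Initial committed: {a=16, b=2, c=6, e=2}
Op 1: BEGIN: in_txn=True, pending={}
Op 2: UPDATE c=8 (pending; pending now {c=8})
Op 3: ROLLBACK: discarded pending ['c']; in_txn=False
Op 4: BEGIN: in_txn=True, pending={}
Op 5: COMMIT: merged [] into committed; committed now {a=16, b=2, c=6, e=2}
Op 6: UPDATE c=20 (auto-commit; committed c=20)
Op 7: UPDATE a=7 (auto-commit; committed a=7)
Op 8: UPDATE a=17 (auto-commit; committed a=17)
Op 9: BEGIN: in_txn=True, pending={}
ROLLBACK at op 3 discards: ['c']

Answer: c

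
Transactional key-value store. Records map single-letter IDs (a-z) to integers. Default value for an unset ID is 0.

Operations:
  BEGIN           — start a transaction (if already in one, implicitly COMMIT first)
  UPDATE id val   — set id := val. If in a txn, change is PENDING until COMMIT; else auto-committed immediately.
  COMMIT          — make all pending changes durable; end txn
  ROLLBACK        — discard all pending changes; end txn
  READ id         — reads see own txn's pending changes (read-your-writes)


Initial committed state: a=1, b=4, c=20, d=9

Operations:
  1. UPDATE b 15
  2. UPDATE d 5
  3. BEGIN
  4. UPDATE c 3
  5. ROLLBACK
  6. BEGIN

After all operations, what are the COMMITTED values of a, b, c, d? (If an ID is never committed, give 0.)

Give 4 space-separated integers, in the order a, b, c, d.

Initial committed: {a=1, b=4, c=20, d=9}
Op 1: UPDATE b=15 (auto-commit; committed b=15)
Op 2: UPDATE d=5 (auto-commit; committed d=5)
Op 3: BEGIN: in_txn=True, pending={}
Op 4: UPDATE c=3 (pending; pending now {c=3})
Op 5: ROLLBACK: discarded pending ['c']; in_txn=False
Op 6: BEGIN: in_txn=True, pending={}
Final committed: {a=1, b=15, c=20, d=5}

Answer: 1 15 20 5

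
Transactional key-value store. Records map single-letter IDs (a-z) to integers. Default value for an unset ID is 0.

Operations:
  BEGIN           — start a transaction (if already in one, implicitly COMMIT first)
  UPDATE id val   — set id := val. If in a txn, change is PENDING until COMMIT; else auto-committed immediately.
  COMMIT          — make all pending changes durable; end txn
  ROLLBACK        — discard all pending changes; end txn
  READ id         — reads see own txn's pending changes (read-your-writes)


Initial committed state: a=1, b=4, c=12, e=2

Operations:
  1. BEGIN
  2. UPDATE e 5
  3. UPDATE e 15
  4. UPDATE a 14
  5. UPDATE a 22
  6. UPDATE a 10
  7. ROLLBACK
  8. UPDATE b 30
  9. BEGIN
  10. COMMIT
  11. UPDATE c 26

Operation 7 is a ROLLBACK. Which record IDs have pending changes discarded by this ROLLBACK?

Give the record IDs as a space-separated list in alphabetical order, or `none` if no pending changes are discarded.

Answer: a e

Derivation:
Initial committed: {a=1, b=4, c=12, e=2}
Op 1: BEGIN: in_txn=True, pending={}
Op 2: UPDATE e=5 (pending; pending now {e=5})
Op 3: UPDATE e=15 (pending; pending now {e=15})
Op 4: UPDATE a=14 (pending; pending now {a=14, e=15})
Op 5: UPDATE a=22 (pending; pending now {a=22, e=15})
Op 6: UPDATE a=10 (pending; pending now {a=10, e=15})
Op 7: ROLLBACK: discarded pending ['a', 'e']; in_txn=False
Op 8: UPDATE b=30 (auto-commit; committed b=30)
Op 9: BEGIN: in_txn=True, pending={}
Op 10: COMMIT: merged [] into committed; committed now {a=1, b=30, c=12, e=2}
Op 11: UPDATE c=26 (auto-commit; committed c=26)
ROLLBACK at op 7 discards: ['a', 'e']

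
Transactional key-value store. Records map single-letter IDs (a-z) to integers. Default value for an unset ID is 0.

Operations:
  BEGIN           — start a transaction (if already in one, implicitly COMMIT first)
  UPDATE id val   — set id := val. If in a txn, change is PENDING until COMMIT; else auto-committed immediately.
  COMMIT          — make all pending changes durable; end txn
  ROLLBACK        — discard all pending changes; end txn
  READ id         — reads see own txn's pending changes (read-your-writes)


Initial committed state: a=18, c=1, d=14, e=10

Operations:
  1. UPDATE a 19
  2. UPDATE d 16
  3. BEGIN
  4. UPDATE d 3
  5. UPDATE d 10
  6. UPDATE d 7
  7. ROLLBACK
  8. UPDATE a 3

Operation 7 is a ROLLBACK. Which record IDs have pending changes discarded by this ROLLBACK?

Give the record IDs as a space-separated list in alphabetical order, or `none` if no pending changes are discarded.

Initial committed: {a=18, c=1, d=14, e=10}
Op 1: UPDATE a=19 (auto-commit; committed a=19)
Op 2: UPDATE d=16 (auto-commit; committed d=16)
Op 3: BEGIN: in_txn=True, pending={}
Op 4: UPDATE d=3 (pending; pending now {d=3})
Op 5: UPDATE d=10 (pending; pending now {d=10})
Op 6: UPDATE d=7 (pending; pending now {d=7})
Op 7: ROLLBACK: discarded pending ['d']; in_txn=False
Op 8: UPDATE a=3 (auto-commit; committed a=3)
ROLLBACK at op 7 discards: ['d']

Answer: d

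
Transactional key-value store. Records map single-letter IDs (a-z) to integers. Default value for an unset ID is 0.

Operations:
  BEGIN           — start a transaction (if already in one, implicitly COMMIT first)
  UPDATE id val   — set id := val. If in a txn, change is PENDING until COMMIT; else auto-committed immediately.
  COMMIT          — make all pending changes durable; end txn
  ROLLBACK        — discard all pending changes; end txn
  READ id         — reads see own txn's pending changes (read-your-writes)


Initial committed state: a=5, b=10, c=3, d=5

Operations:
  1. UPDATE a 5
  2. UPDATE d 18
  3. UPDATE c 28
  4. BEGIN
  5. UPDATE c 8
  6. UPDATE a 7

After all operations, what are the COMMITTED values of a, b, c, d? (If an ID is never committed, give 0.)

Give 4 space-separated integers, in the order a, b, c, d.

Answer: 5 10 28 18

Derivation:
Initial committed: {a=5, b=10, c=3, d=5}
Op 1: UPDATE a=5 (auto-commit; committed a=5)
Op 2: UPDATE d=18 (auto-commit; committed d=18)
Op 3: UPDATE c=28 (auto-commit; committed c=28)
Op 4: BEGIN: in_txn=True, pending={}
Op 5: UPDATE c=8 (pending; pending now {c=8})
Op 6: UPDATE a=7 (pending; pending now {a=7, c=8})
Final committed: {a=5, b=10, c=28, d=18}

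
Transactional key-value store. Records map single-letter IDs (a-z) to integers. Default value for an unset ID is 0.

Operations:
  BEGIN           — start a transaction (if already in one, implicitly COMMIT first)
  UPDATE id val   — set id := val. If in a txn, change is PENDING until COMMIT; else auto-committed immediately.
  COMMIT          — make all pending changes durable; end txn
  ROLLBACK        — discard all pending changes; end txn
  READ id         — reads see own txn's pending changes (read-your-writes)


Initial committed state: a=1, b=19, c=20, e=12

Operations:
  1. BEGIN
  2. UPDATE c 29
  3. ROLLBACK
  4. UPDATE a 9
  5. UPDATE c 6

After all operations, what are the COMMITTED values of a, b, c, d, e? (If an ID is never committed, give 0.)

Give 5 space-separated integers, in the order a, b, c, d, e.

Answer: 9 19 6 0 12

Derivation:
Initial committed: {a=1, b=19, c=20, e=12}
Op 1: BEGIN: in_txn=True, pending={}
Op 2: UPDATE c=29 (pending; pending now {c=29})
Op 3: ROLLBACK: discarded pending ['c']; in_txn=False
Op 4: UPDATE a=9 (auto-commit; committed a=9)
Op 5: UPDATE c=6 (auto-commit; committed c=6)
Final committed: {a=9, b=19, c=6, e=12}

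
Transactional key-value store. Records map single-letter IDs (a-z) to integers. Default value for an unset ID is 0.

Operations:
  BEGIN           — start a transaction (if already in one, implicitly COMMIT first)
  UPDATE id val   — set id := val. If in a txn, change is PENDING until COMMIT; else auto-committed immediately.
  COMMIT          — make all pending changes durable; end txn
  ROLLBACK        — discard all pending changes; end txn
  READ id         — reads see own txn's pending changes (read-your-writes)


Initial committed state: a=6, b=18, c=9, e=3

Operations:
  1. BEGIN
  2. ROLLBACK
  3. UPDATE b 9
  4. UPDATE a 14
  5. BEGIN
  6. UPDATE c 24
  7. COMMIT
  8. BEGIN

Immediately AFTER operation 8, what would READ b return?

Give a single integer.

Answer: 9

Derivation:
Initial committed: {a=6, b=18, c=9, e=3}
Op 1: BEGIN: in_txn=True, pending={}
Op 2: ROLLBACK: discarded pending []; in_txn=False
Op 3: UPDATE b=9 (auto-commit; committed b=9)
Op 4: UPDATE a=14 (auto-commit; committed a=14)
Op 5: BEGIN: in_txn=True, pending={}
Op 6: UPDATE c=24 (pending; pending now {c=24})
Op 7: COMMIT: merged ['c'] into committed; committed now {a=14, b=9, c=24, e=3}
Op 8: BEGIN: in_txn=True, pending={}
After op 8: visible(b) = 9 (pending={}, committed={a=14, b=9, c=24, e=3})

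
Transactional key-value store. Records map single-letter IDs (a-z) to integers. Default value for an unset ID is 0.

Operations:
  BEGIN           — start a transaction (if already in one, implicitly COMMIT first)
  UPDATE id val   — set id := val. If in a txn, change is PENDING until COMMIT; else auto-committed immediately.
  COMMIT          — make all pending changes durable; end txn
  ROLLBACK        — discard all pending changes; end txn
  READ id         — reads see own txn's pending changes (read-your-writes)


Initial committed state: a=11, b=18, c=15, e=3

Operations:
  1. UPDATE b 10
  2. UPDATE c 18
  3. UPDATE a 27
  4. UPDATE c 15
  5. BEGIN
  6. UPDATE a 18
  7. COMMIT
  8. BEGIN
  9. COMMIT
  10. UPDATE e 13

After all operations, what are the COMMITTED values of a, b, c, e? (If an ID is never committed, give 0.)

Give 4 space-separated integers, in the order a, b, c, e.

Initial committed: {a=11, b=18, c=15, e=3}
Op 1: UPDATE b=10 (auto-commit; committed b=10)
Op 2: UPDATE c=18 (auto-commit; committed c=18)
Op 3: UPDATE a=27 (auto-commit; committed a=27)
Op 4: UPDATE c=15 (auto-commit; committed c=15)
Op 5: BEGIN: in_txn=True, pending={}
Op 6: UPDATE a=18 (pending; pending now {a=18})
Op 7: COMMIT: merged ['a'] into committed; committed now {a=18, b=10, c=15, e=3}
Op 8: BEGIN: in_txn=True, pending={}
Op 9: COMMIT: merged [] into committed; committed now {a=18, b=10, c=15, e=3}
Op 10: UPDATE e=13 (auto-commit; committed e=13)
Final committed: {a=18, b=10, c=15, e=13}

Answer: 18 10 15 13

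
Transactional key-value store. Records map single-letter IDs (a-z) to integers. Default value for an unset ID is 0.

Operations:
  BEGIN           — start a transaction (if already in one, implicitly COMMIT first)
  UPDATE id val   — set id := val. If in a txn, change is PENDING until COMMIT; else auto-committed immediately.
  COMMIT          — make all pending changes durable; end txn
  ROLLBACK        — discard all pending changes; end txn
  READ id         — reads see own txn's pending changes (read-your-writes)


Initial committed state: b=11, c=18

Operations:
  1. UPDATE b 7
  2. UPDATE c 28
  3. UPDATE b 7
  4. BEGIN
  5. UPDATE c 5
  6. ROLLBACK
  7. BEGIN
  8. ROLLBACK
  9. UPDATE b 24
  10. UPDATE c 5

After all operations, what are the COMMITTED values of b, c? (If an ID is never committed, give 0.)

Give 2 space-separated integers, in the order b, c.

Answer: 24 5

Derivation:
Initial committed: {b=11, c=18}
Op 1: UPDATE b=7 (auto-commit; committed b=7)
Op 2: UPDATE c=28 (auto-commit; committed c=28)
Op 3: UPDATE b=7 (auto-commit; committed b=7)
Op 4: BEGIN: in_txn=True, pending={}
Op 5: UPDATE c=5 (pending; pending now {c=5})
Op 6: ROLLBACK: discarded pending ['c']; in_txn=False
Op 7: BEGIN: in_txn=True, pending={}
Op 8: ROLLBACK: discarded pending []; in_txn=False
Op 9: UPDATE b=24 (auto-commit; committed b=24)
Op 10: UPDATE c=5 (auto-commit; committed c=5)
Final committed: {b=24, c=5}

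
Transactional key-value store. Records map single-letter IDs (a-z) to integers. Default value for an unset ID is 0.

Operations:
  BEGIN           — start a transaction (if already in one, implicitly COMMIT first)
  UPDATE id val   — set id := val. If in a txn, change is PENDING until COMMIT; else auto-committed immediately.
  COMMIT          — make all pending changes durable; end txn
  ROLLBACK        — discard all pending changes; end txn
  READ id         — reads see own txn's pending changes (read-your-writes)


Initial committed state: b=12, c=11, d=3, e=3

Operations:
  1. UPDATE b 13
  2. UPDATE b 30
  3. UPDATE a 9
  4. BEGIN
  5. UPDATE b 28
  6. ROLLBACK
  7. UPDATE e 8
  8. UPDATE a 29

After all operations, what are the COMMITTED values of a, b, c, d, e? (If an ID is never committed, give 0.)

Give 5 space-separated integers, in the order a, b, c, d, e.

Initial committed: {b=12, c=11, d=3, e=3}
Op 1: UPDATE b=13 (auto-commit; committed b=13)
Op 2: UPDATE b=30 (auto-commit; committed b=30)
Op 3: UPDATE a=9 (auto-commit; committed a=9)
Op 4: BEGIN: in_txn=True, pending={}
Op 5: UPDATE b=28 (pending; pending now {b=28})
Op 6: ROLLBACK: discarded pending ['b']; in_txn=False
Op 7: UPDATE e=8 (auto-commit; committed e=8)
Op 8: UPDATE a=29 (auto-commit; committed a=29)
Final committed: {a=29, b=30, c=11, d=3, e=8}

Answer: 29 30 11 3 8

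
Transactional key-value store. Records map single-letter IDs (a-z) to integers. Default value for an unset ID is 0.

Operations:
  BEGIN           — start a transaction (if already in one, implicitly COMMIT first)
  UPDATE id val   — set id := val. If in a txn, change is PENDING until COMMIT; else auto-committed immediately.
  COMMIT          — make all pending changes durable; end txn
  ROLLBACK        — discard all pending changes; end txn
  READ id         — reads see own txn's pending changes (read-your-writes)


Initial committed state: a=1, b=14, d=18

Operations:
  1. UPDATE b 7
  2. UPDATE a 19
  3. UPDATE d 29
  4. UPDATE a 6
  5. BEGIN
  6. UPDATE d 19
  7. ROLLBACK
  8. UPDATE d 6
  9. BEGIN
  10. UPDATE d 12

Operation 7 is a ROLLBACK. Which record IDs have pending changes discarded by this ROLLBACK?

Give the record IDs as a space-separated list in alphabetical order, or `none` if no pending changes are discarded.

Initial committed: {a=1, b=14, d=18}
Op 1: UPDATE b=7 (auto-commit; committed b=7)
Op 2: UPDATE a=19 (auto-commit; committed a=19)
Op 3: UPDATE d=29 (auto-commit; committed d=29)
Op 4: UPDATE a=6 (auto-commit; committed a=6)
Op 5: BEGIN: in_txn=True, pending={}
Op 6: UPDATE d=19 (pending; pending now {d=19})
Op 7: ROLLBACK: discarded pending ['d']; in_txn=False
Op 8: UPDATE d=6 (auto-commit; committed d=6)
Op 9: BEGIN: in_txn=True, pending={}
Op 10: UPDATE d=12 (pending; pending now {d=12})
ROLLBACK at op 7 discards: ['d']

Answer: d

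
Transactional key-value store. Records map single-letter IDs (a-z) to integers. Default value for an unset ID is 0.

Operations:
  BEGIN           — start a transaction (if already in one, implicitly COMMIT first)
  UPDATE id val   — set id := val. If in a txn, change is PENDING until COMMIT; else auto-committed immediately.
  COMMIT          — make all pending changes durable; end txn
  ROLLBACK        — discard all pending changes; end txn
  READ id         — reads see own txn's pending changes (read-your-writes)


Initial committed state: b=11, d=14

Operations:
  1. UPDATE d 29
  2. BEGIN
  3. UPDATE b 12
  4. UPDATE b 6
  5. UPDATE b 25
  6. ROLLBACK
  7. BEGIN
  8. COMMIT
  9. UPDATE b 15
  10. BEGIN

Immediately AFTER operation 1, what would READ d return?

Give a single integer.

Initial committed: {b=11, d=14}
Op 1: UPDATE d=29 (auto-commit; committed d=29)
After op 1: visible(d) = 29 (pending={}, committed={b=11, d=29})

Answer: 29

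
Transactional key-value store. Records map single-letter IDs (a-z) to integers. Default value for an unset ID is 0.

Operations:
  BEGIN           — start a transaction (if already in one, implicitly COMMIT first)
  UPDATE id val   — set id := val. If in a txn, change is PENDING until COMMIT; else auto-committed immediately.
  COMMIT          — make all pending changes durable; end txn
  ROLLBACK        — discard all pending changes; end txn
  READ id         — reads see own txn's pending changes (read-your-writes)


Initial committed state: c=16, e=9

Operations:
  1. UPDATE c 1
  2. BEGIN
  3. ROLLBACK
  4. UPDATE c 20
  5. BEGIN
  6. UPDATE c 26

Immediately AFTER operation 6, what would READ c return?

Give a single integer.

Answer: 26

Derivation:
Initial committed: {c=16, e=9}
Op 1: UPDATE c=1 (auto-commit; committed c=1)
Op 2: BEGIN: in_txn=True, pending={}
Op 3: ROLLBACK: discarded pending []; in_txn=False
Op 4: UPDATE c=20 (auto-commit; committed c=20)
Op 5: BEGIN: in_txn=True, pending={}
Op 6: UPDATE c=26 (pending; pending now {c=26})
After op 6: visible(c) = 26 (pending={c=26}, committed={c=20, e=9})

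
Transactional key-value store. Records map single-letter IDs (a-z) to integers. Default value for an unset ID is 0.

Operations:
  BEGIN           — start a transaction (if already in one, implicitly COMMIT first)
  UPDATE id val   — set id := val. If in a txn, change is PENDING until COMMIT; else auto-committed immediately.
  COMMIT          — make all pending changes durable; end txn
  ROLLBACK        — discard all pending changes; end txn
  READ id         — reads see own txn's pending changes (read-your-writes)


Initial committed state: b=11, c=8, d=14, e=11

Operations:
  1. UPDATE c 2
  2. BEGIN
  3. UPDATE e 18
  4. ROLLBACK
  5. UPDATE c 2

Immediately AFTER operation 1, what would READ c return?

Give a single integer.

Initial committed: {b=11, c=8, d=14, e=11}
Op 1: UPDATE c=2 (auto-commit; committed c=2)
After op 1: visible(c) = 2 (pending={}, committed={b=11, c=2, d=14, e=11})

Answer: 2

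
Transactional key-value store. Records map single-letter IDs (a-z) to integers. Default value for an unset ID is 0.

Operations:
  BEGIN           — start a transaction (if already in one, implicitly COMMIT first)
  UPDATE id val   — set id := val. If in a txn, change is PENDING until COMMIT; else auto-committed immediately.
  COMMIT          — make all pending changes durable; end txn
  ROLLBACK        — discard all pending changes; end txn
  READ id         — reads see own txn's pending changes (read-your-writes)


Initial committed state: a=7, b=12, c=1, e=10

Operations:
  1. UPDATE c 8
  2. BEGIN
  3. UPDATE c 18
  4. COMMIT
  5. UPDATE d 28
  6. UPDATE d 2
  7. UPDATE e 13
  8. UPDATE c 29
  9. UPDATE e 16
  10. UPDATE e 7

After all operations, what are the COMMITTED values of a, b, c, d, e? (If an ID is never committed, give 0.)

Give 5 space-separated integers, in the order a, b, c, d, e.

Answer: 7 12 29 2 7

Derivation:
Initial committed: {a=7, b=12, c=1, e=10}
Op 1: UPDATE c=8 (auto-commit; committed c=8)
Op 2: BEGIN: in_txn=True, pending={}
Op 3: UPDATE c=18 (pending; pending now {c=18})
Op 4: COMMIT: merged ['c'] into committed; committed now {a=7, b=12, c=18, e=10}
Op 5: UPDATE d=28 (auto-commit; committed d=28)
Op 6: UPDATE d=2 (auto-commit; committed d=2)
Op 7: UPDATE e=13 (auto-commit; committed e=13)
Op 8: UPDATE c=29 (auto-commit; committed c=29)
Op 9: UPDATE e=16 (auto-commit; committed e=16)
Op 10: UPDATE e=7 (auto-commit; committed e=7)
Final committed: {a=7, b=12, c=29, d=2, e=7}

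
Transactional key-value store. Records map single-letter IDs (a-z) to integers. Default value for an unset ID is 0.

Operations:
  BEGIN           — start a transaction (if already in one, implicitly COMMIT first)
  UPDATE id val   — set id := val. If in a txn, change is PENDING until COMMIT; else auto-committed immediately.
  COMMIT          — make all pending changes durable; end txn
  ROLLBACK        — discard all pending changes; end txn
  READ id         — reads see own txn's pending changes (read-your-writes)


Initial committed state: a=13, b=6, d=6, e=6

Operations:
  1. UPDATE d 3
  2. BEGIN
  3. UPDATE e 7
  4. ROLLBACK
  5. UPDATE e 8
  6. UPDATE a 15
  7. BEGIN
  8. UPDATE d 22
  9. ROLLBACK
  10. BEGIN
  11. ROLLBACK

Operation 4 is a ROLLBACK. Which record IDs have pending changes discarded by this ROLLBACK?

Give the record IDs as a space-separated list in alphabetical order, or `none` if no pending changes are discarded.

Initial committed: {a=13, b=6, d=6, e=6}
Op 1: UPDATE d=3 (auto-commit; committed d=3)
Op 2: BEGIN: in_txn=True, pending={}
Op 3: UPDATE e=7 (pending; pending now {e=7})
Op 4: ROLLBACK: discarded pending ['e']; in_txn=False
Op 5: UPDATE e=8 (auto-commit; committed e=8)
Op 6: UPDATE a=15 (auto-commit; committed a=15)
Op 7: BEGIN: in_txn=True, pending={}
Op 8: UPDATE d=22 (pending; pending now {d=22})
Op 9: ROLLBACK: discarded pending ['d']; in_txn=False
Op 10: BEGIN: in_txn=True, pending={}
Op 11: ROLLBACK: discarded pending []; in_txn=False
ROLLBACK at op 4 discards: ['e']

Answer: e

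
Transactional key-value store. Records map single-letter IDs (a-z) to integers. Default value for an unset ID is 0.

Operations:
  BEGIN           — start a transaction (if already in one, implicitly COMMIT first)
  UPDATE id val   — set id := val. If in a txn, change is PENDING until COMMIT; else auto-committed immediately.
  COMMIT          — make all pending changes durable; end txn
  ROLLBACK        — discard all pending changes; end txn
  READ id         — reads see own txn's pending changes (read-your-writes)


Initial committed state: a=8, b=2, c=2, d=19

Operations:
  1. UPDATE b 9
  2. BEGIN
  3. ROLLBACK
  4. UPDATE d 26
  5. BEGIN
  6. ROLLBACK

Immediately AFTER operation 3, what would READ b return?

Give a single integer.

Answer: 9

Derivation:
Initial committed: {a=8, b=2, c=2, d=19}
Op 1: UPDATE b=9 (auto-commit; committed b=9)
Op 2: BEGIN: in_txn=True, pending={}
Op 3: ROLLBACK: discarded pending []; in_txn=False
After op 3: visible(b) = 9 (pending={}, committed={a=8, b=9, c=2, d=19})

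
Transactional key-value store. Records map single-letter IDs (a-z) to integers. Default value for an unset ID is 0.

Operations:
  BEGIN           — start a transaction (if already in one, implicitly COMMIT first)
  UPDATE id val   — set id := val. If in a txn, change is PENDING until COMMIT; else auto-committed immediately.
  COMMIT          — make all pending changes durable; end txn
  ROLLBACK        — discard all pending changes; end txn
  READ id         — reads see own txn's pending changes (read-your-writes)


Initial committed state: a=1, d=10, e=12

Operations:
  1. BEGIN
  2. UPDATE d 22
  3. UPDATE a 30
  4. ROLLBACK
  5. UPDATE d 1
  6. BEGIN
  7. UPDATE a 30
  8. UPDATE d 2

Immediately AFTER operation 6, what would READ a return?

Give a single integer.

Answer: 1

Derivation:
Initial committed: {a=1, d=10, e=12}
Op 1: BEGIN: in_txn=True, pending={}
Op 2: UPDATE d=22 (pending; pending now {d=22})
Op 3: UPDATE a=30 (pending; pending now {a=30, d=22})
Op 4: ROLLBACK: discarded pending ['a', 'd']; in_txn=False
Op 5: UPDATE d=1 (auto-commit; committed d=1)
Op 6: BEGIN: in_txn=True, pending={}
After op 6: visible(a) = 1 (pending={}, committed={a=1, d=1, e=12})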